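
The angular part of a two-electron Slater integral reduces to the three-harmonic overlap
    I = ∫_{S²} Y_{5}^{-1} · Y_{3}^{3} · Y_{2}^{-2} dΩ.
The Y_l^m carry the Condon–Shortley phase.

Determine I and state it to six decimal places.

Rules hold: Σm=0, L=10 even, 2≤2≤8.
N = 11·7·5 = 385
Δ = 6!·4!·0!/11! = 1/2310
Racah Σ t=3..3: t=3:−1/144 = -1/144
⇒ 3j(5 3 2; 0 0 0)² = 10/231, sgn -1
Racah Σ t=6..6: t=6:+1/17280 = 1/17280
⇒ 3j(5 3 2; -1 3 -2)² = 1/2310, sgn +1
4πI² = N·(3j₀)²·(3jₘ)² = 5/693
I = -1·√(0.00721501/4π) = -0.02396147

-0.023961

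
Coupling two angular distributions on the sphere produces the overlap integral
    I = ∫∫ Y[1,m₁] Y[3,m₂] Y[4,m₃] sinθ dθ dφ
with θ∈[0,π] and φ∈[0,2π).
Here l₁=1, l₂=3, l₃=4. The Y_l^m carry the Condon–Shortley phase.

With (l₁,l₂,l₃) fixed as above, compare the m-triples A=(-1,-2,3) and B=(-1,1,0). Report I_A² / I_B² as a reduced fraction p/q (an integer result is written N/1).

7/2

Shared (l₁,l₂,l₃)=(1,3,4): N and (l;000)² cancel in I_A²/I_B².
A: Δ = 0!·2!·6!/9! = 1/252; Racah Σ t=0..0: t=0:+1/240 = 1/240; ⇒ 3j(1 3 4; -1 -2 3)² = 1/12, sgn -1
B: Δ = 0!·2!·6!/9! = 1/252; Racah Σ t=0..0: t=0:+1/96 = 1/96; ⇒ 3j(1 3 4; -1 1 0)² = 1/42, sgn +1
I_A²/I_B² = (1/12)/(1/42) = 7/2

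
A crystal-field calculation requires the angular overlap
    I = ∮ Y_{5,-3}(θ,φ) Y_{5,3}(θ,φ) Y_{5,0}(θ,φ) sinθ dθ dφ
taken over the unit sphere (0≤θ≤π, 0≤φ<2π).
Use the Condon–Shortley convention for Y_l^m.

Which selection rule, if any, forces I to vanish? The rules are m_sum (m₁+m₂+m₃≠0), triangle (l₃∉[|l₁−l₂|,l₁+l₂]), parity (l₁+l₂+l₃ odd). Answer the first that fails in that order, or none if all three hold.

m₁+m₂+m₃ = -3 + 3 + 0 = 0  ✓
triangle: |5−5|=0 ≤ l₃=5 ≤ 5+5=10  ✓
parity: l₁+l₂+l₃ = 15 is odd  ✗

parity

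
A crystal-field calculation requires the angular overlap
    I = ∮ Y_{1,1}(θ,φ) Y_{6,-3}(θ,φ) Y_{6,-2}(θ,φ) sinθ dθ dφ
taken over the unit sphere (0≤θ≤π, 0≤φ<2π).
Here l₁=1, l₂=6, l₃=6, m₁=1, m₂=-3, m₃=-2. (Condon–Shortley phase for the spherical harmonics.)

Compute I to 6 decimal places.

0.000000

m-sum = 1 − 3 − 2 = -4 ≠ 0 ⇒ I = 0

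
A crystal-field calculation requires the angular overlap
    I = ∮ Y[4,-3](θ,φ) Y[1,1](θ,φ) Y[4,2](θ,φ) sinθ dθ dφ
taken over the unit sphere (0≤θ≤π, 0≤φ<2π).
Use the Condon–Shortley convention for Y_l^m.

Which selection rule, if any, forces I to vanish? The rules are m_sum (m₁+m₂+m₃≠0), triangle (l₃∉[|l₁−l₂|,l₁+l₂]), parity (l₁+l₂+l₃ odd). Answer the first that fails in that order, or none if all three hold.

parity

azimuthal sum: -3 + 1 + 2 = 0  ✓
3 ≤ 4 ≤ 5 (triangle on l)  ✓
L = 4 + 1 + 4 = 9 (odd)  ✗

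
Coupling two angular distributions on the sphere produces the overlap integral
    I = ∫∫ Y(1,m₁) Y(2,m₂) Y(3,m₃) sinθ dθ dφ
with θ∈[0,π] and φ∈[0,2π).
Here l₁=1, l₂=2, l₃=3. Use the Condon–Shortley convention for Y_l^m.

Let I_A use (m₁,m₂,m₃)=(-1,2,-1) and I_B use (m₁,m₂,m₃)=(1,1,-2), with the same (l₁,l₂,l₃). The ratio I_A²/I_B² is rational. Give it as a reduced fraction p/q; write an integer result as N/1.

l's match ⇒ only the (l;m) 3-j factors differ between A and B.
A: triangle coeff Δ(1,2,3) = 1/105; Σ_t [0,0]: t=0:+1/48 = 1/48; (3j)²=1/105 [(1 2 3; -1 2 -1)], sign=+1
B: triangle coeff Δ(1,2,3) = 1/105; Σ_t [0,0]: t=0:+1/12 = 1/12; (3j)²=2/21 [(1 2 3; 1 1 -2)], sign=-1
I_A²/I_B² = (1/105)/(2/21) = 1/10

1/10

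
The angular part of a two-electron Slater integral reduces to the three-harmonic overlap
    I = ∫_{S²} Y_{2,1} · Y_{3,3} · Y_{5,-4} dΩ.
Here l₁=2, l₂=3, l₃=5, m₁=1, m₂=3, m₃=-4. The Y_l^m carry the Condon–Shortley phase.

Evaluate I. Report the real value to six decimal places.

0.219610

m-sum 0 ✓  L=10 even ✓  1≤5≤5 ✓
Π(2lᵢ+1) = 5×7×11 = 385
triangle coeff Δ(2,3,5) = 1/2310
Σ_t [0,0]: t=0:+1/144 = 1/144
(3j)²=10/231 [(2 3 5; 0 0 0)], sign=-1
Σ_t [0,0]: t=0:+1/4320 = 1/4320
(3j)²=2/55 [(2 3 5; 1 3 -4)], sign=-1
⇒ 4πI² = 20/33
I = (+1)√(20/33/(4π)) = 0.21961050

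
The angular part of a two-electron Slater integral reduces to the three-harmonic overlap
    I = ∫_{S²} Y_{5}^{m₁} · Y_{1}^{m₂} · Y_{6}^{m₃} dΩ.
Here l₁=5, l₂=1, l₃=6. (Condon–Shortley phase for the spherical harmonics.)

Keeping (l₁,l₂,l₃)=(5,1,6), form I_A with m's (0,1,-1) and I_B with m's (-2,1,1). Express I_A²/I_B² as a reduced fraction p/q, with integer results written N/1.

21/10

Same 5,1,6: normalisation and zero-m 3j drop out of the ratio.
A: Δ: 0! 10! 2! / 13! → 1/858; sum: t=0:+1/28800 = 1/28800; 3j²(5 1 6; 0 1 -1) = Δ·Π!·Σ² = 7/286  (sign -1)
B: Δ: 0! 10! 2! / 13! → 1/858; sum: t=0:+1/60480 = 1/60480; 3j²(5 1 6; -2 1 1) = Δ·Π!·Σ² = 5/429  (sign -1)
I_A²/I_B² = (7/286)/(5/429) = 21/10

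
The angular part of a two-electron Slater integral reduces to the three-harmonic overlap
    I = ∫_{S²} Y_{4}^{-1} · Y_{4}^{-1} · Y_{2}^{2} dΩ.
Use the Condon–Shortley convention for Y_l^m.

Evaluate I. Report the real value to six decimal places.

Rules hold: Σm=0, L=10 even, 0≤2≤8.
N = 9·9·5 = 405
Δ = 6!·2!·2!/11! = 1/13860
Racah Σ t=2..4: t=2:+1/192 t=3:−1/36 t=4:+1/192 = -5/288
⇒ 3j(4 4 2; 0 0 0)² = 20/693, sgn -1
Racah Σ t=3..3: t=3:−1/144 = -1/144
⇒ 3j(4 4 2; -1 -1 2)² = 10/231, sgn -1
4πI² = N·(3j₀)²·(3jₘ)² = 3000/5929
I = +1·√(0.505988/4π) = 0.20066192

0.200662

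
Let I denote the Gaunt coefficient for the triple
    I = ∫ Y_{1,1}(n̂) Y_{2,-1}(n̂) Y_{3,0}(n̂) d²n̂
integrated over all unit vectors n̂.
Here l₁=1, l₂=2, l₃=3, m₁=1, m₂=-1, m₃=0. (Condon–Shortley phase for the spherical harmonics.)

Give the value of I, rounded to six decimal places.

m-sum 0 ✓  L=6 even ✓  1≤3≤3 ✓
Π(2lᵢ+1) = 3×5×7 = 105
triangle coeff Δ(1,2,3) = 1/105
Σ_t [0,0]: t=0:+1/4 = 1/4
(3j)²=3/35 [(1 2 3; 0 0 0)], sign=-1
Σ_t [0,0]: t=0:+1/12 = 1/12
(3j)²=1/35 [(1 2 3; 1 -1 0)], sign=-1
⇒ 4πI² = 9/35
I = (+1)√(9/35/(4π)) = 0.14304817

0.143048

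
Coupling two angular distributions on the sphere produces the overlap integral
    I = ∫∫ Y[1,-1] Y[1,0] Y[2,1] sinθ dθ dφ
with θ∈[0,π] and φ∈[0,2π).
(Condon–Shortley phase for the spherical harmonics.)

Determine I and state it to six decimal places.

-0.218510

m-sum 0 ✓  L=4 even ✓  0≤2≤2 ✓
Π(2lᵢ+1) = 3×3×5 = 45
triangle coeff Δ(1,1,2) = 1/30
Σ_t [0,0]: t=0:+1/1 = 1/1
(3j)²=2/15 [(1 1 2; 0 0 0)], sign=+1
Σ_t [0,0]: t=0:+1/2 = 1/2
(3j)²=1/10 [(1 1 2; -1 0 1)], sign=-1
⇒ 4πI² = 3/5
I = (-1)√(3/5/(4π)) = -0.21850969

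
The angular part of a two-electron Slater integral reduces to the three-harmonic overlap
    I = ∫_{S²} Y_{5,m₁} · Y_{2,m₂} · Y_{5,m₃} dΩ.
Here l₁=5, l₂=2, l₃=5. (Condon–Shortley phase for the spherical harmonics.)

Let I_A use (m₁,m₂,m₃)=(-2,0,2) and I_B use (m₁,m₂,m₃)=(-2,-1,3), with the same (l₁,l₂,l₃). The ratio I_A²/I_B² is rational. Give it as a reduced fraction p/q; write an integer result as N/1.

l's match ⇒ only the (l;m) 3-j factors differ between A and B.
A: triangle coeff Δ(5,2,5) = 1/38610; Σ_t [0,2]: t=0:+1/20160 t=1:−1/1440 t=2:+1/2880 = -1/3360; (3j)²=6/715 [(5 2 5; -2 0 2)], sign=+1
B: triangle coeff Δ(5,2,5) = 1/38610; Σ_t [0,1]: t=0:+1/10080 t=1:−1/2880 = -1/4032; (3j)²=10/429 [(5 2 5; -2 -1 3)], sign=-1
I_A²/I_B² = (6/715)/(10/429) = 9/25

9/25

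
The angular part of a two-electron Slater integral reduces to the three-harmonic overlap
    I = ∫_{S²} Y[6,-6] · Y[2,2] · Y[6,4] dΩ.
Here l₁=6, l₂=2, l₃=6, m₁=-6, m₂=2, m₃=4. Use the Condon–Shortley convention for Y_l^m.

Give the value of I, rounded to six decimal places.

-0.076075

m-sum 0 ✓  L=14 even ✓  4≤6≤8 ✓
Π(2lᵢ+1) = 13×5×13 = 845
triangle coeff Δ(6,2,6) = 1/90090
Σ_t [0,2]: t=0:+1/69120 t=1:−1/14400 t=2:+1/69120 = -7/172800
(3j)²=14/715 [(6 2 6; 0 0 0)], sign=-1
Σ_t [2,2]: t=2:+1/14515200 = 1/14515200
(3j)²=2/455 [(6 2 6; -6 2 4)], sign=+1
⇒ 4πI² = 4/55
I = (-1)√(4/55/(4π)) = -0.07607531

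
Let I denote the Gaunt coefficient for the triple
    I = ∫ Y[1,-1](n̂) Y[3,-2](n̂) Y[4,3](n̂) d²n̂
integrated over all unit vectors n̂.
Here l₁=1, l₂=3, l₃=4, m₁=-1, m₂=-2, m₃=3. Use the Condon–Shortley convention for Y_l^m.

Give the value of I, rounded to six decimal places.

m-sum 0 ✓  L=8 even ✓  2≤4≤4 ✓
Π(2lᵢ+1) = 3×7×9 = 189
triangle coeff Δ(1,3,4) = 1/252
Σ_t [0,0]: t=0:+1/36 = 1/36
(3j)²=4/63 [(1 3 4; 0 0 0)], sign=+1
Σ_t [0,0]: t=0:+1/240 = 1/240
(3j)²=1/12 [(1 3 4; -1 -2 3)], sign=-1
⇒ 4πI² = 1/1
I = (-1)√(1/1/(4π)) = -0.28209479

-0.282095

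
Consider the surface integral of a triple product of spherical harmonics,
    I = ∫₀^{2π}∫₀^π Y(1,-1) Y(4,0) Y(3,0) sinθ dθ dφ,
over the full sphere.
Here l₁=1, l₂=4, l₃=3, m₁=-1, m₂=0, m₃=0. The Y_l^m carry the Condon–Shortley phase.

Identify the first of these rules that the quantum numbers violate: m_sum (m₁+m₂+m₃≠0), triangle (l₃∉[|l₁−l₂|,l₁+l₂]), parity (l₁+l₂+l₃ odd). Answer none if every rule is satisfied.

azimuthal sum: -1 + 0 + 0 = -1  ✗
3 ≤ 3 ≤ 5 (triangle on l)
L = 1 + 4 + 3 = 8 (even)

m_sum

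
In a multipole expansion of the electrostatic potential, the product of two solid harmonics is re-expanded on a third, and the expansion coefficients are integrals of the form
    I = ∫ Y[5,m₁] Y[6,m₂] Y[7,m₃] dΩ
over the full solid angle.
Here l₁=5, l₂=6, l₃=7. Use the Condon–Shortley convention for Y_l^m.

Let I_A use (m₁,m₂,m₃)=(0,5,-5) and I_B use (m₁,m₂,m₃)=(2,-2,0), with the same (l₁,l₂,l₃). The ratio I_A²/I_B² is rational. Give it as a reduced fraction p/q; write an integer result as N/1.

9075/82369

Same 5,6,7: normalisation and zero-m 3j drop out of the ratio.
A: Δ: 4! 6! 8! / 19! → 1/174594420; sum: t=3:−1/11612160 t=4:+1/14515200 = -1/58060800; 3j²(5 6 7; 0 5 -5) = Δ·Π!·Σ² = 55/58786  (sign -1)
B: Δ: 4! 6! 8! / 19! → 1/174594420; sum: t=0:+1/497664 t=1:−1/207360 t=2:+1/691200 t=3:−1/21772800 = -41/29030400; 3j²(5 6 7; 2 -2 0) = Δ·Π!·Σ² = 11767/1385670  (sign +1)
I_A²/I_B² = (55/58786)/(11767/1385670) = 9075/82369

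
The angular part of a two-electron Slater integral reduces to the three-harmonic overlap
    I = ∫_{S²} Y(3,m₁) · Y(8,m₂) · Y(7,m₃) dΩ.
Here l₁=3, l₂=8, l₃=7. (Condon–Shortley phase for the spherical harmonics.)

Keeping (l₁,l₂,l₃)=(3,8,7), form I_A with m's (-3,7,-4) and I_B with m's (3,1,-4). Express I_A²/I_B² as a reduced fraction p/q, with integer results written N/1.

l's match ⇒ only the (l;m) 3-j factors differ between A and B.
A: triangle coeff Δ(3,8,7) = 1/5290740; Σ_t [4,4]: t=4:+1/1916006400 = 1/1916006400; (3j)²=15/1292 [(3 8 7; -3 7 -4)], sign=-1
B: triangle coeff Δ(3,8,7) = 1/5290740; Σ_t [0,0]: t=0:+1/104509440 = 1/104509440; (3j)²=275/50388 [(3 8 7; 3 1 -4)], sign=-1
I_A²/I_B² = (15/1292)/(275/50388) = 117/55

117/55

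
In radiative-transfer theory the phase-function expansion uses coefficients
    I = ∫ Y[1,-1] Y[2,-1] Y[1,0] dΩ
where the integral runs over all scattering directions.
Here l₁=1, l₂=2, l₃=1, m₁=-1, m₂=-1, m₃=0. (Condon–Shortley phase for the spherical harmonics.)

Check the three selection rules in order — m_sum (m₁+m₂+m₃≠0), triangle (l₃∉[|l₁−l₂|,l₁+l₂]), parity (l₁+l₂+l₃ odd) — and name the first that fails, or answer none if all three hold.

Σmᵢ = -2  ✗
l₃∈[|l₁−l₂|,l₁+l₂]=[1,3], have l₃=1
Σlᵢ = 4 ⇒ even

m_sum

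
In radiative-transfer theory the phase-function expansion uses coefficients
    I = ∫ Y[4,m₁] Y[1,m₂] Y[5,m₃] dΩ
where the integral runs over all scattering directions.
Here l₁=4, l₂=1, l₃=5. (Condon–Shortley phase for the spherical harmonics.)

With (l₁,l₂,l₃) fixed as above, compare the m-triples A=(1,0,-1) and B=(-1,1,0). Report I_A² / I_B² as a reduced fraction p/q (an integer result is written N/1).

12/5

Shared (l₁,l₂,l₃)=(4,1,5): N and (l;000)² cancel in I_A²/I_B².
A: Δ = 0!·8!·2!/11! = 1/495; Racah Σ t=0..0: t=0:+1/720 = 1/720; ⇒ 3j(4 1 5; 1 0 -1)² = 8/165, sgn +1
B: Δ = 0!·8!·2!/11! = 1/495; Racah Σ t=0..0: t=0:+1/1440 = 1/1440; ⇒ 3j(4 1 5; -1 1 0)² = 2/99, sgn -1
I_A²/I_B² = (8/165)/(2/99) = 12/5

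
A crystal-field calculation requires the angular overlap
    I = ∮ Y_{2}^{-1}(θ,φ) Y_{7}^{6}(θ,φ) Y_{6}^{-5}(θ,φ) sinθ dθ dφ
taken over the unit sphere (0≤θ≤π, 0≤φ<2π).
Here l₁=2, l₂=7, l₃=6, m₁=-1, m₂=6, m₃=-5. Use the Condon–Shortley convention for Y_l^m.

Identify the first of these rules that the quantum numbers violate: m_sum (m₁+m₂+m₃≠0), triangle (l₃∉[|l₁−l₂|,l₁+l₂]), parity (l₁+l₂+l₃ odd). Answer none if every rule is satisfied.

parity

azimuthal sum: -1 + 6 − 5 = 0  ✓
5 ≤ 6 ≤ 9 (triangle on l)  ✓
L = 2 + 7 + 6 = 15 (odd)  ✗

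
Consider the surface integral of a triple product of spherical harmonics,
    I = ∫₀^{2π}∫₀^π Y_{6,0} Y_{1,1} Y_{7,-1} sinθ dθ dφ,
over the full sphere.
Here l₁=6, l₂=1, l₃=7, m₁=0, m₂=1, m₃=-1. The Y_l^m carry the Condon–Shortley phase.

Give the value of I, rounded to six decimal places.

-0.185147

Rules hold: Σm=0, L=14 even, 5≤7≤7.
N = 13·3·15 = 585
Δ = 0!·12!·2!/15! = 1/1365
Racah Σ t=0..0: t=0:+1/518400 = 1/518400
⇒ 3j(6 1 7; 0 0 0)² = 7/195, sgn -1
Racah Σ t=0..0: t=0:+1/1036800 = 1/1036800
⇒ 3j(6 1 7; 0 1 -1)² = 4/195, sgn +1
4πI² = N·(3j₀)²·(3jₘ)² = 28/65
I = -1·√(0.430769/4π) = -0.18514731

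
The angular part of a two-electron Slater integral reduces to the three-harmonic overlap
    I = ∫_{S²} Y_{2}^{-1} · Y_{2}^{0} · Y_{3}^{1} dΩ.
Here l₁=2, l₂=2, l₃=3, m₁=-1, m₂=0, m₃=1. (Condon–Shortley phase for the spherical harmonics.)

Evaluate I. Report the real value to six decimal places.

0.000000

Σlᵢ=7 odd — θ-integrand is odd under cosθ→−cosθ; I=0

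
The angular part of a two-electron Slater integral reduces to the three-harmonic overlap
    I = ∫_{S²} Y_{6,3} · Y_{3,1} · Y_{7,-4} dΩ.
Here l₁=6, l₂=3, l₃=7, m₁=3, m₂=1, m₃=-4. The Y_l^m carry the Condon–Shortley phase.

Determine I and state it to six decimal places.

Rules hold: Σm=0, L=16 even, 3≤7≤9.
N = 13·7·15 = 1365
Δ = 2!·10!·4!/17! = 1/2042040
Racah Σ t=0..2: t=0:+1/207360 t=1:−1/57600 t=2:+1/207360 = -1/129600
⇒ 3j(6 3 7; 0 0 0)² = 168/12155, sgn +1
Racah Σ t=0..2: t=0:+1/1451520 t=1:−1/483840 t=2:+1/2903040 = -1/967680
⇒ 3j(6 3 7; 3 1 -4)² = 81/6188, sgn +1
4πI² = N·(3j₀)²·(3jₘ)² = 10206/41327
I = +1·√(0.246957/4π) = 0.14018641

0.140186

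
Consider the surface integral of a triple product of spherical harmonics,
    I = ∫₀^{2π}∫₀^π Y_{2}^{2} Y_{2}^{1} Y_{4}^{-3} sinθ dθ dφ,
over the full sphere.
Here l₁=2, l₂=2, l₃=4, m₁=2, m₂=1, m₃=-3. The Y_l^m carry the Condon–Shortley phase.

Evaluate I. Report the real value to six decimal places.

-0.238414

Rules hold: Σm=0, L=8 even, 0≤4≤4.
N = 5·5·9 = 225
Δ = 0!·4!·4!/9! = 1/630
Racah Σ t=0..0: t=0:+1/16 = 1/16
⇒ 3j(2 2 4; 0 0 0)² = 2/35, sgn +1
Racah Σ t=0..0: t=0:+1/144 = 1/144
⇒ 3j(2 2 4; 2 1 -3)² = 1/18, sgn -1
4πI² = N·(3j₀)²·(3jₘ)² = 5/7
I = -1·√(0.714286/4π) = -0.23841361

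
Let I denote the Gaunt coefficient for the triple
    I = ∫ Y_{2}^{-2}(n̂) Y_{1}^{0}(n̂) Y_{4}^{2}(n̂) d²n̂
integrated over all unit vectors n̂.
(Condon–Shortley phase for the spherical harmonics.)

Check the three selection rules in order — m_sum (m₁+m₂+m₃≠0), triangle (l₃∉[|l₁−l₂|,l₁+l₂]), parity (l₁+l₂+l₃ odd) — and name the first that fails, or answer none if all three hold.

m₁+m₂+m₃ = -2 + 0 + 2 = 0  ✓
triangle: |2−1|=1 ≤ l₃=4 ≤ 2+1=3  ✗
parity: l₁+l₂+l₃ = 7 is odd

triangle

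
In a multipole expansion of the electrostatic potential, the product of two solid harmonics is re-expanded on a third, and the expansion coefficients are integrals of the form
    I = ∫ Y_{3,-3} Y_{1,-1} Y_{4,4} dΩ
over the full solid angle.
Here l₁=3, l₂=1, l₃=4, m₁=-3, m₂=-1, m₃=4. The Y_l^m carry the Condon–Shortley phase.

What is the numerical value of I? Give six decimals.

0.325735

Checks pass: Σm=0; 8 even; l₃=4∈[2,4].
(2·3+1)(2·1+1)(2·4+1) = 189
Δ: 0! 6! 2! / 9! → 1/252
sum: t=0:+1/36 = 1/36
3j²(3 1 4; 0 0 0) = Δ·Π!·Σ² = 4/63  (sign +1)
sum: t=0:+1/1440 = 1/1440
3j²(3 1 4; -3 -1 4) = Δ·Π!·Σ² = 1/9  (sign +1)
combine: 4πI² = 189·4/63·1/9 = 4/3
take √, sign +1: I = 0.32573501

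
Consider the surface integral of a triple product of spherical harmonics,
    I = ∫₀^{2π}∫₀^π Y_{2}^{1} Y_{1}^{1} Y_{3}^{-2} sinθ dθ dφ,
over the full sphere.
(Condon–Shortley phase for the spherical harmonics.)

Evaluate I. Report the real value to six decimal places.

Rules hold: Σm=0, L=6 even, 1≤3≤3.
N = 5·3·7 = 105
Δ = 0!·4!·2!/7! = 1/105
Racah Σ t=0..0: t=0:+1/4 = 1/4
⇒ 3j(2 1 3; 0 0 0)² = 3/35, sgn -1
Racah Σ t=0..0: t=0:+1/12 = 1/12
⇒ 3j(2 1 3; 1 1 -2)² = 2/21, sgn -1
4πI² = N·(3j₀)²·(3jₘ)² = 6/7
I = +1·√(0.857143/4π) = 0.26116903

0.261169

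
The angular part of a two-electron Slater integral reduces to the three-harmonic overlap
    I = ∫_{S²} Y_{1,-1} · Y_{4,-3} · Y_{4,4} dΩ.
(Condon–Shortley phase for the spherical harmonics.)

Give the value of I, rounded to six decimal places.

0.000000

L=9 odd ⇒ parity kills the (l;000) factor ⇒ I = 0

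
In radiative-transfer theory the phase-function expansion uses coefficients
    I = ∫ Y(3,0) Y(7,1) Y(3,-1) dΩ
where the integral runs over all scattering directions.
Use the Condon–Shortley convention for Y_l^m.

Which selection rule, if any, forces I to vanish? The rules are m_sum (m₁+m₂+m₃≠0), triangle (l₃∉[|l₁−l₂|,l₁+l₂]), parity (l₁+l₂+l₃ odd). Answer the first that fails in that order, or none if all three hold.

triangle

m₁+m₂+m₃ = 0 + 1 − 1 = 0  ✓
triangle: |3−7|=4 ≤ l₃=3 ≤ 3+7=10  ✗
parity: l₁+l₂+l₃ = 13 is odd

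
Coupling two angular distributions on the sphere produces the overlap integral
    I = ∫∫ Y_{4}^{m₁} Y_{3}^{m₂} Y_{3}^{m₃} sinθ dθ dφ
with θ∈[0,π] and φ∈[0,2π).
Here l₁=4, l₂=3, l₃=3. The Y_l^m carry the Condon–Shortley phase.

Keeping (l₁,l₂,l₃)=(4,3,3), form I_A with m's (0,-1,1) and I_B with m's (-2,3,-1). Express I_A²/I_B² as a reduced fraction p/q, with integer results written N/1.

1/54

l's match ⇒ only the (l;m) 3-j factors differ between A and B.
A: triangle coeff Δ(4,3,3) = 1/34650; Σ_t [0,2]: t=0:+1/1152 t=1:−1/36 t=2:+1/32 = 5/1152; (3j)²=1/1386 [(4 3 3; 0 -1 1)], sign=+1
B: triangle coeff Δ(4,3,3) = 1/34650; Σ_t [4,4]: t=4:+1/192 = 1/192; (3j)²=3/77 [(4 3 3; -2 3 -1)], sign=+1
I_A²/I_B² = (1/1386)/(3/77) = 1/54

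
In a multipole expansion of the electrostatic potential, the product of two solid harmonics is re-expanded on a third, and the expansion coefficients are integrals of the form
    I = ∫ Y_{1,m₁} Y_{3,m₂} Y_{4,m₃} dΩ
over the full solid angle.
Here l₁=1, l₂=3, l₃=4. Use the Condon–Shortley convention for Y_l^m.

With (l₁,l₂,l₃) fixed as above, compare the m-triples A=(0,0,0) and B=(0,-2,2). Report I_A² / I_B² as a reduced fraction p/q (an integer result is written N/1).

Same 1,3,4: normalisation and zero-m 3j drop out of the ratio.
A: Δ: 0! 2! 6! / 9! → 1/252; sum: t=0:+1/36 = 1/36; 3j²(1 3 4; 0 0 0) = Δ·Π!·Σ² = 4/63  (sign +1)
B: Δ: 0! 2! 6! / 9! → 1/252; sum: t=0:+1/120 = 1/120; 3j²(1 3 4; 0 -2 2) = Δ·Π!·Σ² = 1/21  (sign +1)
I_A²/I_B² = (4/63)/(1/21) = 4/3

4/3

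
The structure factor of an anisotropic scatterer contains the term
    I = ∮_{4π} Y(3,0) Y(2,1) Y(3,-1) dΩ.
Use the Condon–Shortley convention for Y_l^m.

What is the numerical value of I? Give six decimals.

Checks pass: Σm=0; 8 even; l₃=3∈[1,5].
(2·3+1)(2·2+1)(2·3+1) = 245
Δ: 2! 4! 2! / 9! → 1/3780
sum: t=0:+1/24 t=1:−1/4 t=2:+1/24 = -1/6
3j²(3 2 3; 0 0 0) = Δ·Π!·Σ² = 4/105  (sign +1)
sum: t=1:−1/8 t=2:+1/12 = -1/24
3j²(3 2 3; 0 1 -1) = Δ·Π!·Σ² = 1/210  (sign -1)
combine: 4πI² = 245·4/105·1/210 = 2/45
take √, sign -1: I = -0.05947080

-0.059471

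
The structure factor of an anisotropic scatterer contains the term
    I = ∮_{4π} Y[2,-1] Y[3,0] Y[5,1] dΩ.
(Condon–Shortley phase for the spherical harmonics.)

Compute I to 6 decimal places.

m-sum 0 ✓  L=10 even ✓  1≤5≤5 ✓
Π(2lᵢ+1) = 5×7×11 = 385
triangle coeff Δ(2,3,5) = 1/2310
Σ_t [0,0]: t=0:+1/144 = 1/144
(3j)²=10/231 [(2 3 5; 0 0 0)], sign=-1
Σ_t [0,0]: t=0:+1/216 = 1/216
(3j)²=8/231 [(2 3 5; -1 0 1)], sign=+1
⇒ 4πI² = 400/693
I = (-1)√(400/693/(4π)) = -0.21431790

-0.214318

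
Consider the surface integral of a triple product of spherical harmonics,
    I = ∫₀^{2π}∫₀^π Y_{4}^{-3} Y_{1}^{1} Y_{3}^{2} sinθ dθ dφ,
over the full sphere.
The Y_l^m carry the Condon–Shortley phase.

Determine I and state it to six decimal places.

-0.282095

m-sum 0 ✓  L=8 even ✓  3≤3≤5 ✓
Π(2lᵢ+1) = 9×3×7 = 189
triangle coeff Δ(4,1,3) = 1/252
Σ_t [1,1]: t=1:−1/36 = -1/36
(3j)²=4/63 [(4 1 3; 0 0 0)], sign=+1
Σ_t [2,2]: t=2:+1/240 = 1/240
(3j)²=1/12 [(4 1 3; -3 1 2)], sign=-1
⇒ 4πI² = 1/1
I = (-1)√(1/1/(4π)) = -0.28209479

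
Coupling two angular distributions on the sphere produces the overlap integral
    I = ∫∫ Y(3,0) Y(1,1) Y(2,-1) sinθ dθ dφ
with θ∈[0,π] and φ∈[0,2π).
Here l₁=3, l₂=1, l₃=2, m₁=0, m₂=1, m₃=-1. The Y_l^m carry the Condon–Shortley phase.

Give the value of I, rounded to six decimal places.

Rules hold: Σm=0, L=6 even, 2≤2≤4.
N = 7·3·5 = 105
Δ = 2!·4!·0!/7! = 1/105
Racah Σ t=1..1: t=1:−1/4 = -1/4
⇒ 3j(3 1 2; 0 0 0)² = 3/35, sgn -1
Racah Σ t=2..2: t=2:+1/12 = 1/12
⇒ 3j(3 1 2; 0 1 -1)² = 1/35, sgn -1
4πI² = N·(3j₀)²·(3jₘ)² = 9/35
I = +1·√(0.257143/4π) = 0.14304817

0.143048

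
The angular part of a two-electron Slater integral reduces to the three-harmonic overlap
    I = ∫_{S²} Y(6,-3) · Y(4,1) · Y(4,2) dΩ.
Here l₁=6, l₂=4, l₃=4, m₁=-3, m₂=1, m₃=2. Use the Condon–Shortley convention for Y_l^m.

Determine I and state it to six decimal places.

-0.103072

Rules hold: Σm=0, L=14 even, 2≤4≤10.
N = 13·9·9 = 1053
Δ = 6!·6!·2!/15! = 1/1261260
Racah Σ t=2..4: t=2:+1/4608 t=3:−1/1296 t=4:+1/4608 = -7/20736
⇒ 3j(6 4 4; 0 0 0)² = 20/1287, sgn -1
Racah Σ t=3..5: t=3:−1/51840 t=4:+1/5760 t=5:−1/11520 = 7/103680
⇒ 3j(6 4 4; -3 1 2)² = 7/858, sgn +1
4πI² = N·(3j₀)²·(3jₘ)² = 210/1573
I = -1·√(0.133503/4π) = -0.10307192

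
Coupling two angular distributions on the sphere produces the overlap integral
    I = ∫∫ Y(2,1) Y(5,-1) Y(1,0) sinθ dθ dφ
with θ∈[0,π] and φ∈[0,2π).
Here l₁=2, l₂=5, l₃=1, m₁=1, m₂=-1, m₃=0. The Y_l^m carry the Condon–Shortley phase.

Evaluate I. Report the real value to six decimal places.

0.000000

l₃=1 ∉ [3,7] — triangle fails ⇒ I = 0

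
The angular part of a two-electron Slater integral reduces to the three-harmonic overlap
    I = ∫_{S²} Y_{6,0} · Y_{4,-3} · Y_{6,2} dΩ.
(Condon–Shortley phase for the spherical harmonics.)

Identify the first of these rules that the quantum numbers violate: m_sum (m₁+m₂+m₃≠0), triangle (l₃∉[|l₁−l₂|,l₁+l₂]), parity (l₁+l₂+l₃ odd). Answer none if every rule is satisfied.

m₁+m₂+m₃ = 0 − 3 + 2 = -1  ✗
triangle: |6−4|=2 ≤ l₃=6 ≤ 6+4=10
parity: l₁+l₂+l₃ = 16 is even

m_sum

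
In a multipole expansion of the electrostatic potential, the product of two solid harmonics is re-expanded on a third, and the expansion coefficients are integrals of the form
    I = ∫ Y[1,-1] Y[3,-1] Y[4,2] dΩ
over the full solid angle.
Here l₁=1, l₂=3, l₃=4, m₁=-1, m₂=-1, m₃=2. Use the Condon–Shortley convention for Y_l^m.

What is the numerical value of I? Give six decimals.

m-sum 0 ✓  L=8 even ✓  2≤4≤4 ✓
Π(2lᵢ+1) = 3×7×9 = 189
triangle coeff Δ(1,3,4) = 1/252
Σ_t [0,0]: t=0:+1/36 = 1/36
(3j)²=4/63 [(1 3 4; 0 0 0)], sign=+1
Σ_t [0,0]: t=0:+1/96 = 1/96
(3j)²=5/84 [(1 3 4; -1 -1 2)], sign=+1
⇒ 4πI² = 5/7
I = (+1)√(5/7/(4π)) = 0.23841361

0.238414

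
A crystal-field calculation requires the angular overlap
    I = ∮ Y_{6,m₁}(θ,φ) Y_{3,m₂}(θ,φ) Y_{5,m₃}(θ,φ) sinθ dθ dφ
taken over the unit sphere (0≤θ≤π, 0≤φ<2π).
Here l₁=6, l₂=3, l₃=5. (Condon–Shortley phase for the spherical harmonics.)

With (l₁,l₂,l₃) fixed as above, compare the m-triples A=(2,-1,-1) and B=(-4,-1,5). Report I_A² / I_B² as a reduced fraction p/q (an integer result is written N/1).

l's match ⇒ only the (l;m) 3-j factors differ between A and B.
A: triangle coeff Δ(6,3,5) = 1/675675; Σ_t [0,2]: t=0:+1/27648 t=1:−1/4320 t=2:+1/11520 = -1/9216; (3j)²=2/143 [(6 3 5; 2 -1 -1)], sign=-1
B: triangle coeff Δ(6,3,5) = 1/675675; Σ_t [2,2]: t=2:+1/322560 = 1/322560; (3j)²=18/1001 [(6 3 5; -4 -1 5)], sign=+1
I_A²/I_B² = (2/143)/(18/1001) = 7/9

7/9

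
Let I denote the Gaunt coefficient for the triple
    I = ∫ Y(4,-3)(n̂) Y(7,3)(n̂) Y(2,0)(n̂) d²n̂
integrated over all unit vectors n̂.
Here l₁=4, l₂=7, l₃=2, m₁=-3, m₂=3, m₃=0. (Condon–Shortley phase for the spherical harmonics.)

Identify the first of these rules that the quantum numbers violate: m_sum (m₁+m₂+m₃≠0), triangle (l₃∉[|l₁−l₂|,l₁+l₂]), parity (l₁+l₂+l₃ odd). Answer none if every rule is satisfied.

triangle

azimuthal sum: -3 + 3 + 0 = 0  ✓
3 ≤ 2 ≤ 11 (triangle on l)  ✗
L = 4 + 7 + 2 = 13 (odd)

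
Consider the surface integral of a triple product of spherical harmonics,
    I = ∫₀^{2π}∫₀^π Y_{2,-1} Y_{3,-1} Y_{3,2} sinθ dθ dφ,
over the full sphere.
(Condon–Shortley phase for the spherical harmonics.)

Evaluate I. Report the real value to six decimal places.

0.162868

m-sum 0 ✓  L=8 even ✓  1≤3≤5 ✓
Π(2lᵢ+1) = 5×7×7 = 245
triangle coeff Δ(2,3,3) = 1/3780
Σ_t [0,2]: t=0:+1/24 t=1:−1/4 t=2:+1/24 = -1/6
(3j)²=4/105 [(2 3 3; 0 0 0)], sign=+1
Σ_t [1,2]: t=1:−1/12 t=2:+1/48 = -1/16
(3j)²=1/28 [(2 3 3; -1 -1 2)], sign=+1
⇒ 4πI² = 1/3
I = (+1)√(1/3/(4π)) = 0.16286750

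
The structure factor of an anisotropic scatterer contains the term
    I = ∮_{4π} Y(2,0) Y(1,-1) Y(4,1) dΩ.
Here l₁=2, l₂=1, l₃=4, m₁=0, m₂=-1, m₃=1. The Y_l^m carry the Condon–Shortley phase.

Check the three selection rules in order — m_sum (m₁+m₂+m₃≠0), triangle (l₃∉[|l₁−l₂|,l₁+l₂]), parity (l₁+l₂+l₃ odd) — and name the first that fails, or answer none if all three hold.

triangle

m₁+m₂+m₃ = 0 − 1 + 1 = 0  ✓
triangle: |2−1|=1 ≤ l₃=4 ≤ 2+1=3  ✗
parity: l₁+l₂+l₃ = 7 is odd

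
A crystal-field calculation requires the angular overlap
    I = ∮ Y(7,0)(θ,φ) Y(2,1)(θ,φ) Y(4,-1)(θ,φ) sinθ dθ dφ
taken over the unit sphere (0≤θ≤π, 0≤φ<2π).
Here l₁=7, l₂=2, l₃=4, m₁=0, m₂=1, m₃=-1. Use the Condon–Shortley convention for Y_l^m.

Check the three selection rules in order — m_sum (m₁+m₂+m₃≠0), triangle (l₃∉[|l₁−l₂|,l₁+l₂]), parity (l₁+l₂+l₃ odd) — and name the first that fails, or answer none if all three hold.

azimuthal sum: 0 + 1 − 1 = 0  ✓
5 ≤ 4 ≤ 9 (triangle on l)  ✗
L = 7 + 2 + 4 = 13 (odd)

triangle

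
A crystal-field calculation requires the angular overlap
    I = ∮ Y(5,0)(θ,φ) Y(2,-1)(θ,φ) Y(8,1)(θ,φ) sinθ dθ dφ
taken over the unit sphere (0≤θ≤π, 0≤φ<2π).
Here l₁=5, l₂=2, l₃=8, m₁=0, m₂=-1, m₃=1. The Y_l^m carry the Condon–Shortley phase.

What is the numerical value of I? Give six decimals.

0.000000

l₃=8 ∉ [3,7] — triangle fails ⇒ I = 0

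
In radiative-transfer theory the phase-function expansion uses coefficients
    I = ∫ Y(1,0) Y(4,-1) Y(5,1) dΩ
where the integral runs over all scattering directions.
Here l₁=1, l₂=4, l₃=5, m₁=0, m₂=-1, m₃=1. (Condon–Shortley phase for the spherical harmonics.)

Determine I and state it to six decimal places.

-0.240571

Rules hold: Σm=0, L=10 even, 3≤5≤5.
N = 3·9·11 = 297
Δ = 0!·2!·8!/11! = 1/495
Racah Σ t=0..0: t=0:+1/576 = 1/576
⇒ 3j(1 4 5; 0 0 0)² = 5/99, sgn -1
Racah Σ t=0..0: t=0:+1/720 = 1/720
⇒ 3j(1 4 5; 0 -1 1)² = 8/165, sgn +1
4πI² = N·(3j₀)²·(3jₘ)² = 8/11
I = -1·√(0.727273/4π) = -0.24057125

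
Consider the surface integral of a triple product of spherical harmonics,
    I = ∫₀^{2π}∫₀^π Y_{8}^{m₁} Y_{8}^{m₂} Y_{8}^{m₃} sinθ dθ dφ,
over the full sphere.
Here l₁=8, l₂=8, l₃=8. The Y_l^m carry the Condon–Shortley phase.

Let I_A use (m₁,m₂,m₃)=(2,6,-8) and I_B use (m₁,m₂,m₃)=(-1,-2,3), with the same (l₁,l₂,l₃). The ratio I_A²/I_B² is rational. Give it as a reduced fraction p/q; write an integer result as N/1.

Shared (l₁,l₂,l₃)=(8,8,8): N and (l;000)² cancel in I_A²/I_B².
A: Δ = 8!·8!·8!/25! = 1/236637794250; Racah Σ t=6..6: t=6:+1/2341011456000 = 1/2341011456000; ⇒ 3j(8 8 8; 2 6 -8)² = 273/37145, sgn +1
B: Δ = 8!·8!·8!/25! = 1/236637794250; Racah Σ t=1..6: t=1:−1/146313216000 t=2:+1/4180377600 t=3:−1/746496000 t=4:+1/597196800 t=5:−1/2090188800 t=6:+1/41803776000 = 11/97542144000; ⇒ 3j(8 8 8; -1 -2 3)² = 594/482885, sgn -1
I_A²/I_B² = (273/37145)/(594/482885) = 1183/198

1183/198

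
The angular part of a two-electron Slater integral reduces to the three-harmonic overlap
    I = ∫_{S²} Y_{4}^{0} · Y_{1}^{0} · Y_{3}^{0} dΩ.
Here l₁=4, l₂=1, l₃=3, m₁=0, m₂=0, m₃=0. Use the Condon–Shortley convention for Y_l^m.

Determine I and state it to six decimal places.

m-sum 0 ✓  L=8 even ✓  3≤3≤5 ✓
Π(2lᵢ+1) = 9×3×7 = 189
triangle coeff Δ(4,1,3) = 1/252
Σ_t [1,1]: t=1:−1/36 = -1/36
(3j)²=4/63 [(4 1 3; 0 0 0)], sign=+1
(m-triple is (0,0,0) — same symbol as above.)
⇒ 4πI² = 16/21
I = (+1)√(16/21/(4π)) = 0.24623252

0.246233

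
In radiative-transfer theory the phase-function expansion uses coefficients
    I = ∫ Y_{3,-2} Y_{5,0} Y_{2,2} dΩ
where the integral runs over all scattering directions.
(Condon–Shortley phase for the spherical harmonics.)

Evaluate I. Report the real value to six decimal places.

m-sum 0 ✓  L=10 even ✓  2≤2≤8 ✓
Π(2lᵢ+1) = 7×11×5 = 385
triangle coeff Δ(3,5,2) = 1/2310
Σ_t [3,3]: t=3:−1/144 = -1/144
(3j)²=10/231 [(3 5 2; 0 0 0)], sign=-1
Σ_t [5,5]: t=5:−1/2880 = -1/2880
(3j)²=1/462 [(3 5 2; -2 0 2)], sign=-1
⇒ 4πI² = 25/693
I = (+1)√(25/693/(4π)) = 0.05357948

0.053579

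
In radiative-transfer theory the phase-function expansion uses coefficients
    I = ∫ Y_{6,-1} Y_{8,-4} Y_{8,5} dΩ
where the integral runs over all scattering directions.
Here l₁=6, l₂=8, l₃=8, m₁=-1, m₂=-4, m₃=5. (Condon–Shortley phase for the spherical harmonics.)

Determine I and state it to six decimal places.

0.062752

Rules hold: Σm=0, L=22 even, 2≤8≤14.
N = 13·17·17 = 3757
Δ = 6!·6!·10!/23! = 1/13742520792
Racah Σ t=0..6: t=0:+1/41803776000 t=1:−1/435456000 t=2:+1/39813120 t=3:−1/18662400 t=4:+1/39813120 t=5:−1/435456000 t=6:+1/41803776000 = -11/1393459200
⇒ 3j(6 8 8; 0 0 0)² = 600/96577, sgn -1
Racah Σ t=1..4: t=1:−1/2612736000 t=2:+1/464486400 t=3:−1/627056640 t=4:+1/6270566400 = 1/2985984000
⇒ 3j(6 8 8; -1 -4 5)² = 63/29716, sgn -1
4πI² = N·(3j₀)²·(3jₘ)² = 9450/190969
I = +1·√(0.0494845/4π) = 0.06275228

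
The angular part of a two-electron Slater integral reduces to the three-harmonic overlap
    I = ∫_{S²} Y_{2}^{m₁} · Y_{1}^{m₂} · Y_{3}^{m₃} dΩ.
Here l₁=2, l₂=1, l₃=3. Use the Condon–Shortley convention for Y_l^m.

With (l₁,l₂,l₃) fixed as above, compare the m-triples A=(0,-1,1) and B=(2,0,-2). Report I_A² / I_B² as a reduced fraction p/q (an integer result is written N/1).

Same 2,1,3: normalisation and zero-m 3j drop out of the ratio.
A: Δ: 0! 4! 2! / 7! → 1/105; sum: t=0:+1/8 = 1/8; 3j²(2 1 3; 0 -1 1) = Δ·Π!·Σ² = 2/35  (sign +1)
B: Δ: 0! 4! 2! / 7! → 1/105; sum: t=0:+1/24 = 1/24; 3j²(2 1 3; 2 0 -2) = Δ·Π!·Σ² = 1/21  (sign -1)
I_A²/I_B² = (2/35)/(1/21) = 6/5

6/5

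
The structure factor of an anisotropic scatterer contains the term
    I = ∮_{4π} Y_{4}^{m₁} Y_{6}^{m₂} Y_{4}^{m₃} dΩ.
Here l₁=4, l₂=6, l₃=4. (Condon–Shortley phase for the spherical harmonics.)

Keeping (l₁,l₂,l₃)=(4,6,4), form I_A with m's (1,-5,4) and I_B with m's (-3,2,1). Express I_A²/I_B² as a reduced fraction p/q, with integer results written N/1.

22/15

Same 4,6,4: normalisation and zero-m 3j drop out of the ratio.
A: Δ: 6! 2! 6! / 15! → 1/1261260; sum: t=1:−1/172800 = -1/172800; 3j²(4 6 4; 1 -5 4) = Δ·Π!·Σ² = 2/65  (sign -1)
B: Δ: 6! 2! 6! / 15! → 1/1261260; sum: t=5:−1/8640 t=6:+1/34560 = -1/11520; 3j²(4 6 4; -3 2 1) = Δ·Π!·Σ² = 3/143  (sign +1)
I_A²/I_B² = (2/65)/(3/143) = 22/15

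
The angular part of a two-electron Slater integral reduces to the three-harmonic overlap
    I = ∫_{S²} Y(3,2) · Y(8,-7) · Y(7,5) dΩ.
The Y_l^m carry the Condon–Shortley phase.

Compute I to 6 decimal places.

Checks pass: Σm=0; 18 even; l₃=7∈[5,11].
(2·3+1)(2·8+1)(2·7+1) = 1785
Δ: 4! 2! 12! / 19! → 1/5290740
sum: t=1:−1/7257600 t=2:+1/2073600 t=3:−1/7257600 = 1/4838400
3j²(3 8 7; 0 0 0) = Δ·Π!·Σ² = 252/20995  (sign -1)
sum: t=0:+1/958003200 t=1:−1/5748019200 = 1/1149603840
3j²(3 8 7; 2 -7 5) = Δ·Π!·Σ² = 125/5814  (sign +1)
combine: 4πI² = 1785·252/20995·125/5814 = 36750/79781
take √, sign -1: I = -0.19145821

-0.191458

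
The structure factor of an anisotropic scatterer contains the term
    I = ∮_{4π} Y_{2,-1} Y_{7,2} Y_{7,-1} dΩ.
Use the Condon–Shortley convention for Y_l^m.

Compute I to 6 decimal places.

0.077064

Checks pass: Σm=0; 16 even; l₃=7∈[5,9].
(2·2+1)(2·7+1)(2·7+1) = 1125
Δ: 2! 2! 12! / 17! → 1/185640
sum: t=0:+1/2419200 t=1:−1/518400 t=2:+1/2419200 = -1/907200
3j²(2 7 7; 0 0 0) = Δ·Π!·Σ² = 56/3315  (sign +1)
sum: t=1:−1/1935360 t=2:+1/1209600 = 1/3225600
3j²(2 7 7; -1 2 -1) = Δ·Π!·Σ² = 243/61880  (sign +1)
combine: 4πI² = 1125·56/3315·243/61880 = 3645/48841
take √, sign +1: I = 0.07706400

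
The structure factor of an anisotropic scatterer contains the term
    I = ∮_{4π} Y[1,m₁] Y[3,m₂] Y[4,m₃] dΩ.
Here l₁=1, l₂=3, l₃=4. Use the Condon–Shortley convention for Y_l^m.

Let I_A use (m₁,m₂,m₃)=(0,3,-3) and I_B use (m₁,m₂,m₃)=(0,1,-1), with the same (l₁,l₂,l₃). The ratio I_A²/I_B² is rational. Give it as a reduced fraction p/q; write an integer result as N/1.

l's match ⇒ only the (l;m) 3-j factors differ between A and B.
A: triangle coeff Δ(1,3,4) = 1/252; Σ_t [0,0]: t=0:+1/720 = 1/720; (3j)²=1/36 [(1 3 4; 0 3 -3)], sign=-1
B: triangle coeff Δ(1,3,4) = 1/252; Σ_t [0,0]: t=0:+1/48 = 1/48; (3j)²=5/84 [(1 3 4; 0 1 -1)], sign=-1
I_A²/I_B² = (1/36)/(5/84) = 7/15

7/15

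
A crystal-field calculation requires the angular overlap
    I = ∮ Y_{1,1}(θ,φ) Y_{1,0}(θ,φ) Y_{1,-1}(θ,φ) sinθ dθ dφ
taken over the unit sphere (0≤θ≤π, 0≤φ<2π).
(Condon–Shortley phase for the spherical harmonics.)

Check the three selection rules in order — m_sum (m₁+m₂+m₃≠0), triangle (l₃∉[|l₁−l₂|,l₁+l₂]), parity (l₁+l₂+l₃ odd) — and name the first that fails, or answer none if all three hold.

parity

m₁+m₂+m₃ = 1 + 0 − 1 = 0  ✓
triangle: |1−1|=0 ≤ l₃=1 ≤ 1+1=2  ✓
parity: l₁+l₂+l₃ = 3 is odd  ✗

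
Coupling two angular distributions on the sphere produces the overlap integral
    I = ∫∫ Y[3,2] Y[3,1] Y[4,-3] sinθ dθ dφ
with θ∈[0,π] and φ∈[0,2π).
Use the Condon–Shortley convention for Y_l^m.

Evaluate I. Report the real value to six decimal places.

-0.095955

Checks pass: Σm=0; 10 even; l₃=4∈[0,6].
(2·3+1)(2·3+1)(2·4+1) = 441
Δ: 2! 4! 4! / 11! → 1/34650
sum: t=0:+1/72 t=1:−1/16 t=2:+1/72 = -5/144
3j²(3 3 4; 0 0 0) = Δ·Π!·Σ² = 2/77  (sign -1)
sum: t=0:+1/288 t=1:−1/144 = -1/288
3j²(3 3 4; 2 1 -3) = Δ·Π!·Σ² = 1/99  (sign +1)
combine: 4πI² = 441·2/77·1/99 = 14/121
take √, sign -1: I = -0.09595473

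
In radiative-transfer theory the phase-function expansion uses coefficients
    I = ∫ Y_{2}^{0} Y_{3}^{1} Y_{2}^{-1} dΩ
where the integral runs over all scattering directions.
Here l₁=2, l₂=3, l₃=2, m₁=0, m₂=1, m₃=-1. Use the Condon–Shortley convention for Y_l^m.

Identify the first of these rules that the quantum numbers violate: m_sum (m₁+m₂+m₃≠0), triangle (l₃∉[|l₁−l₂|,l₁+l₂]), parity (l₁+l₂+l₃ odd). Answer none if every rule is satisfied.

parity

Σmᵢ = 0  ✓
l₃∈[|l₁−l₂|,l₁+l₂]=[1,5], have l₃=2  ✓
Σlᵢ = 7 ⇒ odd  ✗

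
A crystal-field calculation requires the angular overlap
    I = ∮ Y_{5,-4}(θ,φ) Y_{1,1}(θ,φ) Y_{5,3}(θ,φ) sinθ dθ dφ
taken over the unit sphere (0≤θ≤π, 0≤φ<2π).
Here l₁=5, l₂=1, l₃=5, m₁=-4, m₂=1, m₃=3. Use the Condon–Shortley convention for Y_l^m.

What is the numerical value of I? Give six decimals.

0.000000

L=11 odd ⇒ parity kills the (l;000) factor ⇒ I = 0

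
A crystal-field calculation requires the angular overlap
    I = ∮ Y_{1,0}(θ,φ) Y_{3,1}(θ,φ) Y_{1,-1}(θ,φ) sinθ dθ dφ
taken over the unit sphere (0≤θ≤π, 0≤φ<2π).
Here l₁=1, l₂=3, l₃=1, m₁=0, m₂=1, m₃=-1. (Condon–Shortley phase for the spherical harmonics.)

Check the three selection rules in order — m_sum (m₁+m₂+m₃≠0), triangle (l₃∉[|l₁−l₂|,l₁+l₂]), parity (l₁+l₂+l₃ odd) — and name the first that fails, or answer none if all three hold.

azimuthal sum: 0 + 1 − 1 = 0  ✓
2 ≤ 1 ≤ 4 (triangle on l)  ✗
L = 1 + 3 + 1 = 5 (odd)

triangle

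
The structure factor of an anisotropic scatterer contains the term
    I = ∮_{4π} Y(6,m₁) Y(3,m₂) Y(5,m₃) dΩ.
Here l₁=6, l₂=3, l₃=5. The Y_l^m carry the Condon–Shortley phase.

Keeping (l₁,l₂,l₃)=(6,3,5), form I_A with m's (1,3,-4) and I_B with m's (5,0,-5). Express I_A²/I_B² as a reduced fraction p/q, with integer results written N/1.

l's match ⇒ only the (l;m) 3-j factors differ between A and B.
A: triangle coeff Δ(6,3,5) = 1/675675; Σ_t [4,4]: t=4:+1/241920 = 1/241920; (3j)²=4/1001 [(6 3 5; 1 3 -4)], sign=-1
B: triangle coeff Δ(6,3,5) = 1/675675; Σ_t [1,1]: t=1:−1/483840 = -1/483840; (3j)²=3/91 [(6 3 5; 5 0 -5)], sign=-1
I_A²/I_B² = (4/1001)/(3/91) = 4/33

4/33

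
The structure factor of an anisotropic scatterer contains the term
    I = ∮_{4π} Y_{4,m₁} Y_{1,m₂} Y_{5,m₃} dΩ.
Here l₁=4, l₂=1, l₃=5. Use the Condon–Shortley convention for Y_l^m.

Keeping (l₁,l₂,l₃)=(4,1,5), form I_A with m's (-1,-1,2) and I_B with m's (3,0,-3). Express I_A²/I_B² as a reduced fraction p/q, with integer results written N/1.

21/16

l's match ⇒ only the (l;m) 3-j factors differ between A and B.
A: triangle coeff Δ(4,1,5) = 1/495; Σ_t [0,0]: t=0:+1/1440 = 1/1440; (3j)²=7/165 [(4 1 5; -1 -1 2)], sign=-1
B: triangle coeff Δ(4,1,5) = 1/495; Σ_t [0,0]: t=0:+1/5040 = 1/5040; (3j)²=16/495 [(4 1 5; 3 0 -3)], sign=+1
I_A²/I_B² = (7/165)/(16/495) = 21/16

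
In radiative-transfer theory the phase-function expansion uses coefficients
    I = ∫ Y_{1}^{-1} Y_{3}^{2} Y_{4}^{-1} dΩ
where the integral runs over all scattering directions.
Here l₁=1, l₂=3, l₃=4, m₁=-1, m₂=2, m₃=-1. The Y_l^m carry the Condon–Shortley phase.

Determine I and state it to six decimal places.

-0.106622

Checks pass: Σm=0; 8 even; l₃=4∈[2,4].
(2·1+1)(2·3+1)(2·4+1) = 189
Δ: 0! 2! 6! / 9! → 1/252
sum: t=0:+1/36 = 1/36
3j²(1 3 4; 0 0 0) = Δ·Π!·Σ² = 4/63  (sign +1)
sum: t=0:+1/240 = 1/240
3j²(1 3 4; -1 2 -1) = Δ·Π!·Σ² = 1/84  (sign -1)
combine: 4πI² = 189·4/63·1/84 = 1/7
take √, sign -1: I = -0.10662181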